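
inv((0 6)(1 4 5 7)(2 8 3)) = (0 6)(1 7 5 4)(2 3 8)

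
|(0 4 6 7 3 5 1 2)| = 8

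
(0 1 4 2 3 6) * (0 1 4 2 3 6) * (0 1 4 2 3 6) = (0 2)(1 3)(4 6)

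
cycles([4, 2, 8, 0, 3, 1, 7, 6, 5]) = (0 4 3) (1 2 8 5) (6 7) 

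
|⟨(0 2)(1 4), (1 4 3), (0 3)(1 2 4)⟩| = 120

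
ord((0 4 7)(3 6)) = 6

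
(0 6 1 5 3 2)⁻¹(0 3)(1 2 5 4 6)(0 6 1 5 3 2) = (0 3 4 1 5)(2 6)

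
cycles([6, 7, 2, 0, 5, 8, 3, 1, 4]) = (0 6 3)(1 7)(4 5 8)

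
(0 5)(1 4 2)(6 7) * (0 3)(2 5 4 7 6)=(0 4 5 3)(1 7 2)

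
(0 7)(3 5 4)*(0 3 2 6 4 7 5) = (0 5 7 3)(2 6 4)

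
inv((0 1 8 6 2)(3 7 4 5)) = (0 2 6 8 1)(3 5 4 7)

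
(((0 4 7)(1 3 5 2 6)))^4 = (0 4 7)(1 6 2 5 3)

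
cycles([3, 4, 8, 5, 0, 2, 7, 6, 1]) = (0 3 5 2 8 1 4)(6 7)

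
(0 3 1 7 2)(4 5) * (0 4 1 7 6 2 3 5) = (0 5 1 6 2 4)(3 7)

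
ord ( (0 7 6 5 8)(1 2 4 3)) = 20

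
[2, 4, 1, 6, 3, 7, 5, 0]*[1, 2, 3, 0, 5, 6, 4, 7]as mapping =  [0→3, 1→5, 2→2, 3→4, 4→0, 5→7, 6→6, 7→1]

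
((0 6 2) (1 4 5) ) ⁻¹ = (0 2 6) (1 5 4) 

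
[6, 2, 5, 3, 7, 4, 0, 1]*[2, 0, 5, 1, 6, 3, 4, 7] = [4, 5, 3, 1, 7, 6, 2, 0]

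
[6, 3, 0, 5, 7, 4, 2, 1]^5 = [2, 1, 6, 3, 4, 5, 0, 7]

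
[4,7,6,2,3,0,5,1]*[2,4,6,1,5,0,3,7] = [5,7,3,6,1,2,0,4]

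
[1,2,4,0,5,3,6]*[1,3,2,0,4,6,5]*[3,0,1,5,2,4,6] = [5,1,2,0,6,3,4]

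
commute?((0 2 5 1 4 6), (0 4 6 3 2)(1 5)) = no:(0 2 5 1 4 6)*(0 4 6 3 2)(1 5) = (1 6 4 3 2), (0 4 6 3 2)(1 5)*(0 2 5 1 4 6) = (0 6 3 5 4)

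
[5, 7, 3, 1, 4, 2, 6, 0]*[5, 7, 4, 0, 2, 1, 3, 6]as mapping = [0→1, 1→6, 2→0, 3→7, 4→2, 5→4, 6→3, 7→5]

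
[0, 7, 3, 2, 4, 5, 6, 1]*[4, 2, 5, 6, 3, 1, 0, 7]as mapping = [0→4, 1→7, 2→6, 3→5, 4→3, 5→1, 6→0, 7→2]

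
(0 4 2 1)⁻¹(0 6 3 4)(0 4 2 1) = (2 4 6 3)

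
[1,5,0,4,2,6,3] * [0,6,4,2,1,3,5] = [6,3,0,1,4,5,2]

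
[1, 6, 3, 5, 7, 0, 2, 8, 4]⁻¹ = [5, 0, 6, 2, 8, 3, 1, 4, 7]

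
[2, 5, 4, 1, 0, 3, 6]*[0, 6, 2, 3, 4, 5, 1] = [2, 5, 4, 6, 0, 3, 1]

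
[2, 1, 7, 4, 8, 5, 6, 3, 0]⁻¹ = [8, 1, 0, 7, 3, 5, 6, 2, 4]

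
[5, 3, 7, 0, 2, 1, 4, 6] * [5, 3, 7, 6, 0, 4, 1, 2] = [4, 6, 2, 5, 7, 3, 0, 1]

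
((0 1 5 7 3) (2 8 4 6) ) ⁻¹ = (0 3 7 5 1) (2 6 4 8) 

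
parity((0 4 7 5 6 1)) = odd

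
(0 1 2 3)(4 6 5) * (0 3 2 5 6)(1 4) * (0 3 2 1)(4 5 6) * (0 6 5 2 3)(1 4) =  (0 2 4)(1 5 6)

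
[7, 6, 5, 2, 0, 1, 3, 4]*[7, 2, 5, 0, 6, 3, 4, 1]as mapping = [0→1, 1→4, 2→3, 3→5, 4→7, 5→2, 6→0, 7→6]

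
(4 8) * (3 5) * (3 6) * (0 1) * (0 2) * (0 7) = (0 1 2 7)(3 5 6)(4 8)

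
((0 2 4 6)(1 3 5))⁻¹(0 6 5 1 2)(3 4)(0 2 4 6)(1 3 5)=(0 1 3 4 2)(5 6)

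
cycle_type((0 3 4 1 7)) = 5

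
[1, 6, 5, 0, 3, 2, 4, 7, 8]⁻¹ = [3, 0, 5, 4, 6, 2, 1, 7, 8]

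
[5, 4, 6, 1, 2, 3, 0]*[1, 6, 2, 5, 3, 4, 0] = [4, 3, 0, 6, 2, 5, 1]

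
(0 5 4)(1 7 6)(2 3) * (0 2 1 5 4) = (0 4 2 3 1 7 6 5)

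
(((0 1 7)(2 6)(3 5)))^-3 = (2 6)(3 5)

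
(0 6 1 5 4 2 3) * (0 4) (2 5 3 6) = (0 2 6 1 3 4 5) 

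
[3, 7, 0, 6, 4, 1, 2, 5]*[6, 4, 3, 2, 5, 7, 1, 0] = [2, 0, 6, 1, 5, 4, 3, 7]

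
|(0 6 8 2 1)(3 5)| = 10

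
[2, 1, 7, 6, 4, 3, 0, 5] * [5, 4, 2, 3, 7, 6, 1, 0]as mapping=[0→2, 1→4, 2→0, 3→1, 4→7, 5→3, 6→5, 7→6]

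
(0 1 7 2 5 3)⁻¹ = (0 3 5 2 7 1)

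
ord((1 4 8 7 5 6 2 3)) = 8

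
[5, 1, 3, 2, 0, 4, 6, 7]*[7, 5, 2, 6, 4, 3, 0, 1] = [3, 5, 6, 2, 7, 4, 0, 1]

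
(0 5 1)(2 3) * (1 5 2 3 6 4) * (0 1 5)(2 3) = (0 3 2 6 4 5)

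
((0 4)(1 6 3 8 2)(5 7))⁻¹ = (0 4)(1 2 8 3 6)(5 7)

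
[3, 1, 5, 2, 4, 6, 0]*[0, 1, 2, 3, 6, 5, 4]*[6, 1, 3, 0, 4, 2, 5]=[0, 1, 2, 3, 5, 4, 6]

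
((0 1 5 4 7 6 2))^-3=(0 7 1 6 5 2 4)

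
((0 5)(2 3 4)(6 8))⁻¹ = (0 5)(2 4 3)(6 8)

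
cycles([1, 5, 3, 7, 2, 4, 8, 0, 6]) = (0 1 5 4 2 3 7)(6 8)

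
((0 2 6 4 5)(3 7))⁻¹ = (0 5 4 6 2)(3 7)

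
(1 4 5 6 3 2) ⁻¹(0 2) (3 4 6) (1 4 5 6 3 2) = (0 1) (2 5 3) 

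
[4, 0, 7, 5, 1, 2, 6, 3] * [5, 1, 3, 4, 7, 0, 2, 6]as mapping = [0→7, 1→5, 2→6, 3→0, 4→1, 5→3, 6→2, 7→4]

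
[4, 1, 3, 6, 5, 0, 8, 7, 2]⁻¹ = [5, 1, 8, 2, 0, 4, 3, 7, 6]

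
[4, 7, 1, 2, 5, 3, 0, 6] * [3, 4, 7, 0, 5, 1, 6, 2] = [5, 2, 4, 7, 1, 0, 3, 6]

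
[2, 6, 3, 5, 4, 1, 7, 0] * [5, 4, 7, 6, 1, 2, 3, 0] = [7, 3, 6, 2, 1, 4, 0, 5]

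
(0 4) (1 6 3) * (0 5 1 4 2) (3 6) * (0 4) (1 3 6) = (0 2 4 5 3) (1 6) 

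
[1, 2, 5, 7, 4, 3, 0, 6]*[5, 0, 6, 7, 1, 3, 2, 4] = [0, 6, 3, 4, 1, 7, 5, 2]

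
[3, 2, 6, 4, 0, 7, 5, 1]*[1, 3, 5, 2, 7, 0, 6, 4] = [2, 5, 6, 7, 1, 4, 0, 3]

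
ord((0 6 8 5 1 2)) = 6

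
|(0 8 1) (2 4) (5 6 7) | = 6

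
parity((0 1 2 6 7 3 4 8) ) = odd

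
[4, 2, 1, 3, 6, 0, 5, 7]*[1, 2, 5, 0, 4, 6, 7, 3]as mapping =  [0→4, 1→5, 2→2, 3→0, 4→7, 5→1, 6→6, 7→3]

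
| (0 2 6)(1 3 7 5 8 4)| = 6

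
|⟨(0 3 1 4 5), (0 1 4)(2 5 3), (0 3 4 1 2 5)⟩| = 720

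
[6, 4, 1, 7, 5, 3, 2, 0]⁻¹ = [7, 2, 6, 5, 1, 4, 0, 3]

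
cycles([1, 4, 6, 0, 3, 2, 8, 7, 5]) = (0 1 4 3)(2 6 8 5)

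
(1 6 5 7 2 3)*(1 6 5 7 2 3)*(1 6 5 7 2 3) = (1 7)(2 6)(3 5)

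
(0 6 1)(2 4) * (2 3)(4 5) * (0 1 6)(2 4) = (2 5)(3 4)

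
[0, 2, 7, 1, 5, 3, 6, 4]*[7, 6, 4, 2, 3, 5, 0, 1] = [7, 4, 1, 6, 5, 2, 0, 3]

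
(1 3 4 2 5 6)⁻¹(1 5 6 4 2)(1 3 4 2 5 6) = (1 2 5 3 6)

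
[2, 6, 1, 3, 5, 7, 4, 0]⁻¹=[7, 2, 0, 3, 6, 4, 1, 5]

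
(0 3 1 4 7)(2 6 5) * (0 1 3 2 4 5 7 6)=(0 2)(1 5 4 6 7)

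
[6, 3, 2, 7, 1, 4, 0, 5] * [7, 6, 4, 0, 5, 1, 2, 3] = [2, 0, 4, 3, 6, 5, 7, 1]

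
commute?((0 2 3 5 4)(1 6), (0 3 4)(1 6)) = no:(0 2 3 5 4)(1 6)*(0 3 4)(1 6) = (0 2 4 3 5), (0 3 4)(1 6)*(0 2 3 5 4)(1 6) = (0 5 4 2 3)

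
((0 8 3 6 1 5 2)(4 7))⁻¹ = (0 2 5 1 6 3 8)(4 7)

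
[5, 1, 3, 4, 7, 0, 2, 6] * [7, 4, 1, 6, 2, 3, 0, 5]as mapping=[0→3, 1→4, 2→6, 3→2, 4→5, 5→7, 6→1, 7→0]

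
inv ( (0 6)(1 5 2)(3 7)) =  (0 6)(1 2 5)(3 7)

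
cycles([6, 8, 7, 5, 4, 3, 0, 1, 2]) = (0 6)(1 8 2 7)(3 5)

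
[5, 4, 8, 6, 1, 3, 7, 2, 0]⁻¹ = [8, 4, 7, 5, 1, 0, 3, 6, 2]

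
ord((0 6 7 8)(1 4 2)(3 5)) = 12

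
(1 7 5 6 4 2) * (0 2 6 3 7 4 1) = (0 2)(1 4 6)(3 7 5)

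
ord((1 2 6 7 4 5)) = 6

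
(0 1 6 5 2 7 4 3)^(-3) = (0 7 6 3 2 1 4 5)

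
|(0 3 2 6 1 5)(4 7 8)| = 6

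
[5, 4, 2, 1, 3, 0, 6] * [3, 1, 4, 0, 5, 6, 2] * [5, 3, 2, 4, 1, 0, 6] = [6, 0, 1, 3, 5, 4, 2]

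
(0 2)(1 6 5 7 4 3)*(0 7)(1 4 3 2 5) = (0 5)(1 6)(2 7 3 4)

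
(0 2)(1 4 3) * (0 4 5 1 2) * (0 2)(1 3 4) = (0 2 1 5 3)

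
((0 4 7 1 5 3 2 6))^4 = (0 5)(1 6)(2 7)(3 4)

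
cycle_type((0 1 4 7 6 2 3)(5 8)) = 2.7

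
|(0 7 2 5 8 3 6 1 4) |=9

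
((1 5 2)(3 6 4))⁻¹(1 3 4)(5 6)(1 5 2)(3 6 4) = (2 4)(3 5 6)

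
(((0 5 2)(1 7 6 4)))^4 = (0 5 2)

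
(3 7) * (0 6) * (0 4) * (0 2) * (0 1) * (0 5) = (0 6 4 2 1 5)(3 7)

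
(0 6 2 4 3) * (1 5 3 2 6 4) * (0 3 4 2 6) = (0 2 1 5 4 6)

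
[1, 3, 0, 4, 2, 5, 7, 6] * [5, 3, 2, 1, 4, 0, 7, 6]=[3, 1, 5, 4, 2, 0, 6, 7]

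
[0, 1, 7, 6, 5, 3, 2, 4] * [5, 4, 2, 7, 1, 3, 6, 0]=[5, 4, 0, 6, 3, 7, 2, 1]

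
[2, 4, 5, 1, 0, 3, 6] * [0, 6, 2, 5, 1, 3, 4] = [2, 1, 3, 6, 0, 5, 4]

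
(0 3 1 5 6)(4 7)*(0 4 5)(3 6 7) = (0 6 4 3 1)(5 7)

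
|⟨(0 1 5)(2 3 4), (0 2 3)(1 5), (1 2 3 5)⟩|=720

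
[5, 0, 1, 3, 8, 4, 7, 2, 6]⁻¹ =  [1, 2, 7, 3, 5, 0, 8, 6, 4]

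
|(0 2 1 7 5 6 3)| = 7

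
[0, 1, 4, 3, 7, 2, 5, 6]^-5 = [0, 1, 2, 3, 4, 5, 6, 7]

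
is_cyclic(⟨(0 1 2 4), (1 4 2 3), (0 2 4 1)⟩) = no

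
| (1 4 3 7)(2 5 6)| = 12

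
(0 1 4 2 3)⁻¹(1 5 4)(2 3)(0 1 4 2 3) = (0 3)(2 4 5)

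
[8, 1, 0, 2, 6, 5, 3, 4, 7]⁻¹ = [2, 1, 3, 6, 7, 5, 4, 8, 0]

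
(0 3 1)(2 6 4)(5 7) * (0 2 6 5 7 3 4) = (0 4 6)(1 2 5 3)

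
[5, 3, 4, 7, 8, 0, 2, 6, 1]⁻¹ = [5, 8, 6, 1, 2, 0, 7, 3, 4]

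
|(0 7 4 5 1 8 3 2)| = 8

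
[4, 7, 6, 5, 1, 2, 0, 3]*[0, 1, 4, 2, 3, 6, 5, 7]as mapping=[0→3, 1→7, 2→5, 3→6, 4→1, 5→4, 6→0, 7→2]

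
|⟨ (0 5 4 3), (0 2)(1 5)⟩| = 120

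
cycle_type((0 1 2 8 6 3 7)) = 7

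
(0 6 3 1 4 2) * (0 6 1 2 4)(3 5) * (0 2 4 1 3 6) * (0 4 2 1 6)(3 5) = (0 5)(2 4 6 3)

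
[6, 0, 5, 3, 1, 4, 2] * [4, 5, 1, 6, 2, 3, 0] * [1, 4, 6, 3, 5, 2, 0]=[1, 5, 3, 0, 2, 6, 4]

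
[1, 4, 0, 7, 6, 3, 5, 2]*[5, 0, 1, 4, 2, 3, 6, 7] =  [0, 2, 5, 7, 6, 4, 3, 1]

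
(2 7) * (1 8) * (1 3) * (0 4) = (0 4)(1 8 3)(2 7)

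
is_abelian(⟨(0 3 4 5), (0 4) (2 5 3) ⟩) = no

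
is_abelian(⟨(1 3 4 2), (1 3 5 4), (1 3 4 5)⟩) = no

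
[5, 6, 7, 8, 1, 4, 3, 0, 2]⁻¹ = [7, 4, 8, 6, 5, 0, 1, 2, 3]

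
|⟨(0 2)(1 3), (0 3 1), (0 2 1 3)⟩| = 24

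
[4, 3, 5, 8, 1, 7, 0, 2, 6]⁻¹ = [6, 4, 7, 1, 0, 2, 8, 5, 3]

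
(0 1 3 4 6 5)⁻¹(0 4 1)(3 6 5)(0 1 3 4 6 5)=(0 4 5)(1 6 3)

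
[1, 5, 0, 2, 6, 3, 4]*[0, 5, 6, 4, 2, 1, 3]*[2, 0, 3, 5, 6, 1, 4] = [1, 0, 2, 4, 5, 6, 3]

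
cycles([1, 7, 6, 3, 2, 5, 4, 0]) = (0 1 7) (2 6 4) 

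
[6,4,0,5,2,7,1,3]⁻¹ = [2,6,4,7,1,3,0,5]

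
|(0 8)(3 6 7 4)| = 4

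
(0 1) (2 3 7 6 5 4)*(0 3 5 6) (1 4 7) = (0 4 2 5 7) (1 3) 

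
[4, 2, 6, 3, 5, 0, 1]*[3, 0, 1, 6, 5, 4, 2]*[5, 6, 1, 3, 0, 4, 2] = [4, 6, 1, 2, 0, 3, 5]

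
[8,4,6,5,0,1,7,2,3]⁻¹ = [4,5,7,8,1,3,2,6,0]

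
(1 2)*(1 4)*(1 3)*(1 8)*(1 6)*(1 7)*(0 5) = (0 5)(1 2 4 3 8 6 7)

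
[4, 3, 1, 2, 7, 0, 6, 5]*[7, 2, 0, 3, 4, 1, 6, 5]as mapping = [0→4, 1→3, 2→2, 3→0, 4→5, 5→7, 6→6, 7→1]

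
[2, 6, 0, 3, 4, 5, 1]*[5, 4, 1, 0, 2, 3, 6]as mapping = [0→1, 1→6, 2→5, 3→0, 4→2, 5→3, 6→4]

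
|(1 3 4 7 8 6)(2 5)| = 6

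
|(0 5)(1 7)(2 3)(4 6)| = 2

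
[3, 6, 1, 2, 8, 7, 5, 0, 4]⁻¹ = [7, 2, 3, 0, 8, 6, 1, 5, 4]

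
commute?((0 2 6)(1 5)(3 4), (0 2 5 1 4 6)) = no:(0 2 6)(1 5)(3 4)*(0 2 5 1 4 6) = (0 5 4 3 6 2), (0 2 5 1 4 6)*(0 2 6)(1 5)(3 4) = (0 6 2 1 3 4)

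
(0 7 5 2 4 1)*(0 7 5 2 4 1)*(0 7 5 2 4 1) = (0 2)(1 5)(4 7)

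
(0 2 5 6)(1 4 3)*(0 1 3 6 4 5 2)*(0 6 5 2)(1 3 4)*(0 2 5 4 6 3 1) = (0 3 6 1 5)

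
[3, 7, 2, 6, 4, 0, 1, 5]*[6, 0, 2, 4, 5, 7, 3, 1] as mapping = [0→4, 1→1, 2→2, 3→3, 4→5, 5→6, 6→0, 7→7] 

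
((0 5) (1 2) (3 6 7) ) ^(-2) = (3 6 7) 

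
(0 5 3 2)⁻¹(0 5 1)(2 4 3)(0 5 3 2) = (0 4 2)(1 5 3)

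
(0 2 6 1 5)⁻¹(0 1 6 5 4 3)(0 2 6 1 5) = (0 4 3 2 5 1)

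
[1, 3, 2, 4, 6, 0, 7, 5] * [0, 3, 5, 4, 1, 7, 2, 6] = [3, 4, 5, 1, 2, 0, 6, 7]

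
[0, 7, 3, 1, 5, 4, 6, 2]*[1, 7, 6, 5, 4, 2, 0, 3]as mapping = [0→1, 1→3, 2→5, 3→7, 4→2, 5→4, 6→0, 7→6]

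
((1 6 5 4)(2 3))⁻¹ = (1 4 5 6)(2 3)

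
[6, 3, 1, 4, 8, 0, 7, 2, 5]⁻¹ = [5, 2, 7, 1, 3, 8, 0, 6, 4]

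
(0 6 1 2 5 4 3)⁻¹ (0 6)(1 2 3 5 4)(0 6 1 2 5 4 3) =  (0 4 3 2 5)(1 6)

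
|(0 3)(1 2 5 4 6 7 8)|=14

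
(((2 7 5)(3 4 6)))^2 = (2 5 7)(3 6 4)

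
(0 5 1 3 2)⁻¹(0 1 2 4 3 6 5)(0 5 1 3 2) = (0 4 2 6 1 5 3)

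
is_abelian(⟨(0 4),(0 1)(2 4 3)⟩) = no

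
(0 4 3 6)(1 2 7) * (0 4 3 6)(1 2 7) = (0 3)(1 7 2)(4 6)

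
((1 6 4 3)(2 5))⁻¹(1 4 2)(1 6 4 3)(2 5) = (3 5 6)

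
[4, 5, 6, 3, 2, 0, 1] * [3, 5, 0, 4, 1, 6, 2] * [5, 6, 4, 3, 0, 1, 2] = [6, 2, 4, 0, 5, 3, 1]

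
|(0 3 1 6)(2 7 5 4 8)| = 20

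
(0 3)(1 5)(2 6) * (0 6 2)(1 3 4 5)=(0 4 5 3 6)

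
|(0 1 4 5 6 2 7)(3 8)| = 14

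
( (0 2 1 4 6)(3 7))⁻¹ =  (0 6 4 1 2)(3 7)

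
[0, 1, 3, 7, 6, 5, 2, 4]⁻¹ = [0, 1, 6, 2, 7, 5, 4, 3]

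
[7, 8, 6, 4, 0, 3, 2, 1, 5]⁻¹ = [4, 7, 6, 5, 3, 8, 2, 0, 1]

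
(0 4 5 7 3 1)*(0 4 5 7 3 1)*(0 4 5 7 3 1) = (0 7)(1 5)(3 4)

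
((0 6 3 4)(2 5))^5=(0 6 3 4)(2 5)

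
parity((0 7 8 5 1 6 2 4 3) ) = even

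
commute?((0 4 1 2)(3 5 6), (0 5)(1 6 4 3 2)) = no:(0 4 1 2)(3 5 6)*(0 5)(1 6 4 3 2) = (0 3)(2 5 4 6), (0 5)(1 6 4 3 2)*(0 4 1 2)(3 5 6) = (0 6 1 3)(4 5)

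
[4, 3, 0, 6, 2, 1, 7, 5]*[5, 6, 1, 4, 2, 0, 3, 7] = [2, 4, 5, 3, 1, 6, 7, 0]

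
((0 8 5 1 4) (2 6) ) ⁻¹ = (0 4 1 5 8) (2 6) 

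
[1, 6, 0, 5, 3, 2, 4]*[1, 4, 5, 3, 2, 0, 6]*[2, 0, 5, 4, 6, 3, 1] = [6, 1, 0, 2, 4, 3, 5]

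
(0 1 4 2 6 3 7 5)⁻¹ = (0 5 7 3 6 2 4 1)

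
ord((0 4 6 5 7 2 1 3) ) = 8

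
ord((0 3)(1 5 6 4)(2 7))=4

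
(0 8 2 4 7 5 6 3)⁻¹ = (0 3 6 5 7 4 2 8)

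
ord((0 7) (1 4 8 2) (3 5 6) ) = 12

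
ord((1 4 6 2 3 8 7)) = 7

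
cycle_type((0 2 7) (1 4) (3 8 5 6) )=2.3.4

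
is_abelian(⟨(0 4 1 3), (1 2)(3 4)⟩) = no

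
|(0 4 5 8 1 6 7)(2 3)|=14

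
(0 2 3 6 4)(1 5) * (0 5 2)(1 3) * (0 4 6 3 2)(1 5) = (0 4 1)(2 5)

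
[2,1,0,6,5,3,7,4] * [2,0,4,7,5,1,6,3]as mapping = [0→4,1→0,2→2,3→6,4→1,5→7,6→3,7→5]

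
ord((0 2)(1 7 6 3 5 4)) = 6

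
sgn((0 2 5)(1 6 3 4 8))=1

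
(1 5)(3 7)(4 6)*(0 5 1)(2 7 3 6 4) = (0 5)(2 7 6)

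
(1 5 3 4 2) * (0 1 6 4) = (0 1 5 3) (2 6 4) 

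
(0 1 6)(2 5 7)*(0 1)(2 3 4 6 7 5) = (1 7 3 4 6)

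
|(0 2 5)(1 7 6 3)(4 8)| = 12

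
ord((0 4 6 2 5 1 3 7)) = 8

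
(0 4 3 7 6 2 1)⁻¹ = (0 1 2 6 7 3 4)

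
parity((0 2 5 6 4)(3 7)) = odd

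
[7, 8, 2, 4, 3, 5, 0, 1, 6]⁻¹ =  [6, 7, 2, 4, 3, 5, 8, 0, 1]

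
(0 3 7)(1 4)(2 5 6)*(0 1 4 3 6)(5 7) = (0 6 2 7 1 3 5)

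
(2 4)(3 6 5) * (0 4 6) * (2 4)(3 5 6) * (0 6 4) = (0 2 3 6 4)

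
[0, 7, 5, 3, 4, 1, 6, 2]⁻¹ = [0, 5, 7, 3, 4, 2, 6, 1]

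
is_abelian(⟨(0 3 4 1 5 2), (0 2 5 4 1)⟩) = no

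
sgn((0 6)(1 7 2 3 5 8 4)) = -1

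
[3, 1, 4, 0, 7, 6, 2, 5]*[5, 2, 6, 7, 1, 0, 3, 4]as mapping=[0→7, 1→2, 2→1, 3→5, 4→4, 5→3, 6→6, 7→0]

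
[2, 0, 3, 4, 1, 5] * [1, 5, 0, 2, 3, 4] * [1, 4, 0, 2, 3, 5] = [1, 4, 0, 2, 5, 3]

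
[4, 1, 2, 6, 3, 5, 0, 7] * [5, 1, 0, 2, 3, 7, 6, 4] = [3, 1, 0, 6, 2, 7, 5, 4]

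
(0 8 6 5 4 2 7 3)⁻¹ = (0 3 7 2 4 5 6 8)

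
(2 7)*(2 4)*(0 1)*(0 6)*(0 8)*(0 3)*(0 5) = (0 1 6 8 3 5)(2 7 4)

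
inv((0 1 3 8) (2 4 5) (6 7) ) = (0 8 3 1) (2 5 4) (6 7) 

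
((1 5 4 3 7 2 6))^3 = (1 3 6 4 2 5 7)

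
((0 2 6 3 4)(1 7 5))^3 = (0 3 2 4 6)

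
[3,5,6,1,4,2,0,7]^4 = [2,0,1,6,4,3,5,7]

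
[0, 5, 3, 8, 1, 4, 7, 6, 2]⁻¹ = [0, 4, 8, 2, 5, 1, 7, 6, 3]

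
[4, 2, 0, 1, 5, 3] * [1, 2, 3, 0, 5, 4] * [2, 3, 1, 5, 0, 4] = [4, 5, 3, 1, 0, 2]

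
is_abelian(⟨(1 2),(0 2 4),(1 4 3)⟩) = no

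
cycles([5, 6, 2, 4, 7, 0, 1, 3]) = (0 5)(1 6)(3 4 7)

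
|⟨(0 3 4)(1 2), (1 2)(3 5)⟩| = 48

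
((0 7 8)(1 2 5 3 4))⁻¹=(0 8 7)(1 4 3 5 2)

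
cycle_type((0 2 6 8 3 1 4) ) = 7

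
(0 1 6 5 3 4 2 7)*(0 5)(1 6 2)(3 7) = (0 6)(1 2 3 4)(5 7)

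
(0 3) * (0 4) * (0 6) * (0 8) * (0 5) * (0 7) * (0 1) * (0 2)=(0 3 4 6 8 5 7 1 2)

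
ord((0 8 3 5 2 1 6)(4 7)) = 14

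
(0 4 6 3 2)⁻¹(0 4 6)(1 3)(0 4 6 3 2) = (1 2)(3 4 6)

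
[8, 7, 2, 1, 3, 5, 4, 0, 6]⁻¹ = [7, 3, 2, 4, 6, 5, 8, 1, 0]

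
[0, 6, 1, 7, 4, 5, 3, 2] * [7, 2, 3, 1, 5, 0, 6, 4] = [7, 6, 2, 4, 5, 0, 1, 3]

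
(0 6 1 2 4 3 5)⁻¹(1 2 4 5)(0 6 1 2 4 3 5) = (0 2 4 3)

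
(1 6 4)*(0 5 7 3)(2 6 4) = (0 5 7 3)(1 4)(2 6)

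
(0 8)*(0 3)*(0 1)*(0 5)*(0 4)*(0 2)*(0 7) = (0 8 3 1 5 4 2 7)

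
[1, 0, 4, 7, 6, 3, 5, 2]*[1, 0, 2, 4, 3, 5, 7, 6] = [0, 1, 3, 6, 7, 4, 5, 2]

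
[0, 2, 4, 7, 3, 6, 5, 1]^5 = [0, 1, 2, 3, 4, 6, 5, 7]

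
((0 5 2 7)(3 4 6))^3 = (0 7 2 5)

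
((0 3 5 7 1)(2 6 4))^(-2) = (0 7 3 1 5)(2 6 4)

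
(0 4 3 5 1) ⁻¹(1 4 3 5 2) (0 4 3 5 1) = (0 3 5 1 2) 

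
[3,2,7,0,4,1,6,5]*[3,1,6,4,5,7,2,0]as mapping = [0→4,1→6,2→0,3→3,4→5,5→1,6→2,7→7]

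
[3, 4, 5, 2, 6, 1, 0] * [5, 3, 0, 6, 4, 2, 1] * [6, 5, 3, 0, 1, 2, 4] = [4, 1, 3, 6, 5, 0, 2]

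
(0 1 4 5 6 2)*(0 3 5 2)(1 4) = (0 4 2 3 5 6)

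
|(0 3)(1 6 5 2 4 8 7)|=14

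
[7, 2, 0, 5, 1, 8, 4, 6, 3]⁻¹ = [2, 4, 1, 8, 6, 3, 7, 0, 5]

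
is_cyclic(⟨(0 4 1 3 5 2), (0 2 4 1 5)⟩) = no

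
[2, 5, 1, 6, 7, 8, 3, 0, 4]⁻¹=[7, 2, 0, 6, 8, 1, 3, 4, 5]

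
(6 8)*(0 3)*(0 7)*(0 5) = (0 3 7 5) (6 8) 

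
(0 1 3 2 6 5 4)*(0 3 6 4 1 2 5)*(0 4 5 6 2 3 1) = (0 3 6 4 1 2 5)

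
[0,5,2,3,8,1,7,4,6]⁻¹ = [0,5,2,3,7,1,8,6,4]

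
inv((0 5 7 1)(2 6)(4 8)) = (0 1 7 5)(2 6)(4 8)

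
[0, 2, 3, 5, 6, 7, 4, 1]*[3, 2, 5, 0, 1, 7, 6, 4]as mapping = [0→3, 1→5, 2→0, 3→7, 4→6, 5→4, 6→1, 7→2]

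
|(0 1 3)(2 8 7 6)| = 12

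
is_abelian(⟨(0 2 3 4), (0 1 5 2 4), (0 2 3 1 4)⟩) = no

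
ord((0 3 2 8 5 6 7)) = 7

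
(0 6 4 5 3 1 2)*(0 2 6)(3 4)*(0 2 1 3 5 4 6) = (0 2 1)(5 6)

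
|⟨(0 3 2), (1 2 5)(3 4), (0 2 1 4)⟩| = 720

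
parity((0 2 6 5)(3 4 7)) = odd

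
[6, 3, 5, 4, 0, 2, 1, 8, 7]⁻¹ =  [4, 6, 5, 1, 3, 2, 0, 8, 7]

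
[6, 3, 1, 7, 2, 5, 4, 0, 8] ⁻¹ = [7, 2, 4, 1, 6, 5, 0, 3, 8] 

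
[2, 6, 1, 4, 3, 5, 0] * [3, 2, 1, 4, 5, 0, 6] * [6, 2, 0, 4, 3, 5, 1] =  [2, 1, 0, 5, 3, 6, 4]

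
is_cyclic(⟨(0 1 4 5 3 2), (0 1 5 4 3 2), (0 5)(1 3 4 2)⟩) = no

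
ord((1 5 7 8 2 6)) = 6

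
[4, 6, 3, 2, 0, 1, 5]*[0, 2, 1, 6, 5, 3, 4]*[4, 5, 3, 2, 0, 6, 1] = [6, 0, 1, 5, 4, 3, 2]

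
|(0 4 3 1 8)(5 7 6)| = 15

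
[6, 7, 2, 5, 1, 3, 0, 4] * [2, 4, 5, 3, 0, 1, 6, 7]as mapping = [0→6, 1→7, 2→5, 3→1, 4→4, 5→3, 6→2, 7→0]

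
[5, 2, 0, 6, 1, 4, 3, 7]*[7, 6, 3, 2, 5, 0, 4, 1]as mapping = [0→0, 1→3, 2→7, 3→4, 4→6, 5→5, 6→2, 7→1]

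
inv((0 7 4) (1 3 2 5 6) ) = (0 4 7) (1 6 5 2 3) 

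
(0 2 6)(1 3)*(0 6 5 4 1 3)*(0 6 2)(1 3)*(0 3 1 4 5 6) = (0 3 4 1)(2 6)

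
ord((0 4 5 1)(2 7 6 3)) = 4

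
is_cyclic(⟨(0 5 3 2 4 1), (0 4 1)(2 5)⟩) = no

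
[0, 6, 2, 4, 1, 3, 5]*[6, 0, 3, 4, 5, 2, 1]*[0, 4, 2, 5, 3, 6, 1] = [1, 4, 5, 6, 0, 3, 2]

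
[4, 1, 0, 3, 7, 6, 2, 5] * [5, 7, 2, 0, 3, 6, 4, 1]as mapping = [0→3, 1→7, 2→5, 3→0, 4→1, 5→4, 6→2, 7→6]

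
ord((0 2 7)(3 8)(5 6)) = 6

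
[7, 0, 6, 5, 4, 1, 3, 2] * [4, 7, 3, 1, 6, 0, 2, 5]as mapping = [0→5, 1→4, 2→2, 3→0, 4→6, 5→7, 6→1, 7→3]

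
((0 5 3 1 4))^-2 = (0 1 5 4 3)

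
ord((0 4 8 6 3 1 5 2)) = 8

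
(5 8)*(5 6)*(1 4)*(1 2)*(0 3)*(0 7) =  (0 3 7)(1 4 2)(5 8 6)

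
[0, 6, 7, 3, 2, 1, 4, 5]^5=[0, 5, 4, 3, 6, 7, 1, 2]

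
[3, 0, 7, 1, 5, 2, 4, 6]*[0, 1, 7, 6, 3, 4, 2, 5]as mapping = [0→6, 1→0, 2→5, 3→1, 4→4, 5→7, 6→3, 7→2]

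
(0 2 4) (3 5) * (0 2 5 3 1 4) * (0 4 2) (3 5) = (0 3 5 1 2 4) 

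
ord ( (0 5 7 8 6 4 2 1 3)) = 9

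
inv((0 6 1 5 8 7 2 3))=(0 3 2 7 8 5 1 6)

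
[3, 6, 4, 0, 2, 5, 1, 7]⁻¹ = [3, 6, 4, 0, 2, 5, 1, 7]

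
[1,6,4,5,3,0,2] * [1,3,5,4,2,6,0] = [3,0,2,6,4,1,5]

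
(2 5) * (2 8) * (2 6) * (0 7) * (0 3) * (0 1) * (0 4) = (0 7 3 1 4) (2 5 8 6) 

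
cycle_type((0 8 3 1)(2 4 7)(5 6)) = 2.3.4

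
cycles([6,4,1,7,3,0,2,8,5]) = (0 6 2 1 4 3 7 8 5)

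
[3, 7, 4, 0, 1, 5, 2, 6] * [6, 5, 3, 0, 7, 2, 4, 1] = [0, 1, 7, 6, 5, 2, 3, 4]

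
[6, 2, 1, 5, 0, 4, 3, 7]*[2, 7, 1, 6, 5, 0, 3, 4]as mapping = [0→3, 1→1, 2→7, 3→0, 4→2, 5→5, 6→6, 7→4]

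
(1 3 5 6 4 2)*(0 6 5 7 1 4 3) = (0 6 3 7 1)(2 4)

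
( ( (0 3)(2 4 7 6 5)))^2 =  (2 7 5 4 6)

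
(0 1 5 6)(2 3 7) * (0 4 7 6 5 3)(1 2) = (0 2)(1 3 6 4 7)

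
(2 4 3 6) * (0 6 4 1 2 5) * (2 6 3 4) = (0 3 2 1 6 5)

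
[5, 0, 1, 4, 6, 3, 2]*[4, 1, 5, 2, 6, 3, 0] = [3, 4, 1, 6, 0, 2, 5]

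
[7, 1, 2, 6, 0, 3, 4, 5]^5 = [4, 1, 2, 5, 6, 7, 3, 0]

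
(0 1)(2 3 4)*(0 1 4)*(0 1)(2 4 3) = (0 3 1)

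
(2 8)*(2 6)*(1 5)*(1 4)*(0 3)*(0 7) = (0 3 7)(1 5 4)(2 8 6)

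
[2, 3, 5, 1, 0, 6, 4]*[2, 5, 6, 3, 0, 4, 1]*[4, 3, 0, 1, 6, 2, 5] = [5, 1, 6, 2, 0, 3, 4]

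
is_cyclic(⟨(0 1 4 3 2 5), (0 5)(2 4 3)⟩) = no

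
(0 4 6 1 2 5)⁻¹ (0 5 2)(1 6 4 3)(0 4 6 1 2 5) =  (0 5 4)(1 6 3 2)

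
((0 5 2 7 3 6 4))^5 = (0 6 7 5 4 3 2)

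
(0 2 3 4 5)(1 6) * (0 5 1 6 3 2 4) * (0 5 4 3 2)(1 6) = (0 3 5 4 6 1 2)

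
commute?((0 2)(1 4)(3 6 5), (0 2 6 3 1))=no:(0 2)(1 4)(3 6 5)*(0 2 6 3 1)=(0 6 5 1 4), (0 2 6 3 1)*(0 2)(1 4)(3 6 5)=(1 2 5 3 4)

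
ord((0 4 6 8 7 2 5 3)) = 8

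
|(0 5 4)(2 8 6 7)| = 12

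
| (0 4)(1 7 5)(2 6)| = 6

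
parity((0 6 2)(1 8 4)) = even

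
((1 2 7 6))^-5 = (1 6 7 2)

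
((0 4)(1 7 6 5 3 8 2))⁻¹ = (0 4)(1 2 8 3 5 6 7)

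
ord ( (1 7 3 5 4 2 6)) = 7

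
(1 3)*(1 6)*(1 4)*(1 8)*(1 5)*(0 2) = (0 2)(1 3 6 4 8 5)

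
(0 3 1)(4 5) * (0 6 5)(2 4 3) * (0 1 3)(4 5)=(0 2 5)(1 6 4)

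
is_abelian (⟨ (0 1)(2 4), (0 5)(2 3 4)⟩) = no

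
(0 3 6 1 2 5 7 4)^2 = (0 6 2 7)(1 5 4 3)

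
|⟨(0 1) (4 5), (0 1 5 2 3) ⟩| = 360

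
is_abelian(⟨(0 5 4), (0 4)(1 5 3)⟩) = no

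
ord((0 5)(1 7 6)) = 6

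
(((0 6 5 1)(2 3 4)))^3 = (0 1 5 6)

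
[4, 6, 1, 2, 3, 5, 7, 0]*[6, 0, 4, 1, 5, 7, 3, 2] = [5, 3, 0, 4, 1, 7, 2, 6]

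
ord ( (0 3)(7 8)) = 2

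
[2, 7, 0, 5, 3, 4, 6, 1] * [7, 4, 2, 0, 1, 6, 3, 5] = [2, 5, 7, 6, 0, 1, 3, 4]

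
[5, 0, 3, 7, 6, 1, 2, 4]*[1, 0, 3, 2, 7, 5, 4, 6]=[5, 1, 2, 6, 4, 0, 3, 7]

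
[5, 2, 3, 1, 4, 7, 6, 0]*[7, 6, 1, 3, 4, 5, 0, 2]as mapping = [0→5, 1→1, 2→3, 3→6, 4→4, 5→2, 6→0, 7→7]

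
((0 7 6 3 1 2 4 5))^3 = (0 3 4 7 1 5 6 2)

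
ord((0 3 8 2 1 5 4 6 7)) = 9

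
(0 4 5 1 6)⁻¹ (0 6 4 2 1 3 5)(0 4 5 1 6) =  (0 5 2 6 3 1 4)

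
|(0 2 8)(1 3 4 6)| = 12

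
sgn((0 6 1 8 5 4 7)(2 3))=-1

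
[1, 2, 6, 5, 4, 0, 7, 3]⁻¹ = [5, 0, 1, 7, 4, 3, 2, 6]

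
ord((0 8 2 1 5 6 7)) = 7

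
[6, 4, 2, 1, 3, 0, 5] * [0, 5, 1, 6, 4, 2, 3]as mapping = [0→3, 1→4, 2→1, 3→5, 4→6, 5→0, 6→2]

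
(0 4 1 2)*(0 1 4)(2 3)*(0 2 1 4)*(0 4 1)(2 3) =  (0 3)(1 2)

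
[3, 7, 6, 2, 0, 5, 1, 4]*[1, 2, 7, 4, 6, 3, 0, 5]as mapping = [0→4, 1→5, 2→0, 3→7, 4→1, 5→3, 6→2, 7→6]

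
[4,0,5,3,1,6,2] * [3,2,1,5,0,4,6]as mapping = [0→0,1→3,2→4,3→5,4→2,5→6,6→1]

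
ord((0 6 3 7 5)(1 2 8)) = 15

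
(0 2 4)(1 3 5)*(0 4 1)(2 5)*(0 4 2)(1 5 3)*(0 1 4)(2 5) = (0 3 1 4 5)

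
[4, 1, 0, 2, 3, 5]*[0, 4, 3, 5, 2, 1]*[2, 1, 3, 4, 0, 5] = [3, 0, 2, 4, 5, 1]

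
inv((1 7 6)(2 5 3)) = (1 6 7)(2 3 5)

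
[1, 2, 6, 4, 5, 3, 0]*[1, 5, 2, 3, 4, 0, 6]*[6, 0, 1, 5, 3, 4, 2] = [4, 1, 2, 3, 6, 5, 0]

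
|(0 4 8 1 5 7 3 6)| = 8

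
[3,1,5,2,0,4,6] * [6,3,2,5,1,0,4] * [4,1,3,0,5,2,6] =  [2,0,4,3,6,1,5]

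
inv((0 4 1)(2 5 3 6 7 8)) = (0 1 4)(2 8 7 6 3 5)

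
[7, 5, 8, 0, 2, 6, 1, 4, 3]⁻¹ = [3, 6, 4, 8, 7, 1, 5, 0, 2]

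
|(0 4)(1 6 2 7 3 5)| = 6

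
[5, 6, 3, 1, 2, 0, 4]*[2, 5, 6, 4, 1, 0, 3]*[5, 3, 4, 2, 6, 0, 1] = [5, 2, 6, 0, 1, 4, 3]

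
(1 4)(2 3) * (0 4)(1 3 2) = (0 4 3 1)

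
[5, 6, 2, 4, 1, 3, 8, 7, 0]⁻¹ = [8, 4, 2, 5, 3, 0, 1, 7, 6]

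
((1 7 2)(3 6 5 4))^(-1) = (1 2 7)(3 4 5 6)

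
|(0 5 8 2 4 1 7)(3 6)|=14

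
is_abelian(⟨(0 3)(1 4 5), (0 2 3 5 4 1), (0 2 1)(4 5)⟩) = no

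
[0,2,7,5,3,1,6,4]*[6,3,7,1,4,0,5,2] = [6,7,2,0,1,3,5,4]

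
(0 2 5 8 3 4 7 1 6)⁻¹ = (0 6 1 7 4 3 8 5 2)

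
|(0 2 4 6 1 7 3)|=7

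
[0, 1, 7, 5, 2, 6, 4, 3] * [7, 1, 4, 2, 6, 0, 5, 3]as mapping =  [0→7, 1→1, 2→3, 3→0, 4→4, 5→5, 6→6, 7→2]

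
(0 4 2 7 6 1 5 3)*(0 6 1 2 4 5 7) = (0 5 3 6 2)(1 7)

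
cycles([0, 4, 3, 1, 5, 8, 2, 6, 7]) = (1 4 5 8 7 6 2 3)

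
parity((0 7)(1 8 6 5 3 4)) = even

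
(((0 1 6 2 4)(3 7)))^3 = (0 2 1 4 6)(3 7)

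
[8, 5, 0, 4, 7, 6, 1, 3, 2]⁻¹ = [2, 6, 8, 7, 3, 1, 5, 4, 0]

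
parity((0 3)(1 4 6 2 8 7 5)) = odd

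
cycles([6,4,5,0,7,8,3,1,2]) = (0 6 3)(1 4 7)(2 5 8)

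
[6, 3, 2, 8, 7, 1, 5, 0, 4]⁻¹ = [7, 5, 2, 1, 8, 6, 0, 4, 3]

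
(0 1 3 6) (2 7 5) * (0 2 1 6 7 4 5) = (0 6 2 4 5 1 3 7) 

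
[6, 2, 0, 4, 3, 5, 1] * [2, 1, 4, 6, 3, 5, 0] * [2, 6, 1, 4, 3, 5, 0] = [2, 3, 1, 4, 0, 5, 6]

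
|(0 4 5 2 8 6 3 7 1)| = 9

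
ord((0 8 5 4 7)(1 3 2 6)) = 20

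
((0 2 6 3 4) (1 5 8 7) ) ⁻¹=(0 4 3 6 2) (1 7 8 5) 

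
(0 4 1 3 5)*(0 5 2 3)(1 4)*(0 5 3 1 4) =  (0 4)(1 5 3 2)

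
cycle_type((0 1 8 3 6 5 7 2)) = 8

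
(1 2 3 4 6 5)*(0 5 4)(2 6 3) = (0 5 1 6 4 3)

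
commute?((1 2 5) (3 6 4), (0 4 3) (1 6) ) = no:(1 2 5) (3 6 4)*(0 4 3) (1 6) = (0 4) (1 2 5 6 3), (0 4 3) (1 6)*(1 2 5) (3 6 4) = (0 3) (1 4 6 2 5) 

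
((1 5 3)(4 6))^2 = (1 3 5)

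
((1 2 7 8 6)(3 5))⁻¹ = (1 6 8 7 2)(3 5)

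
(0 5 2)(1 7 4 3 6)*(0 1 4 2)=(0 5)(1 7 2)(3 6 4)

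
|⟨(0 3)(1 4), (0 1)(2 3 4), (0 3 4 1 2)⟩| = 120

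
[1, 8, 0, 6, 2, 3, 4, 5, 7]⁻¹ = [2, 0, 4, 5, 6, 7, 3, 8, 1]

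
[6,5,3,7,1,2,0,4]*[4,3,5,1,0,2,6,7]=[6,2,1,7,3,5,4,0]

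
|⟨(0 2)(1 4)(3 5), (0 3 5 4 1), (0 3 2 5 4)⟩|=120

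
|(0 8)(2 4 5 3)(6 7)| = 4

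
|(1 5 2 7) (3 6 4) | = 12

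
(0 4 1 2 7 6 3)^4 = (0 7 4 6 1 3 2)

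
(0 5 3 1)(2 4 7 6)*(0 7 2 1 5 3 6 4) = (0 3 5 6 1 7 4 2)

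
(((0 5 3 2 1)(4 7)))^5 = (4 7)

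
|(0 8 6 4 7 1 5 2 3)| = 9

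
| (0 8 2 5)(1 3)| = 4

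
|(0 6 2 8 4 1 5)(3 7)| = 14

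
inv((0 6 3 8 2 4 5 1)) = (0 1 5 4 2 8 3 6)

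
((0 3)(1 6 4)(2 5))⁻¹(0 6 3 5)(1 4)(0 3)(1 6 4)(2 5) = (0 2 3 4)(1 6)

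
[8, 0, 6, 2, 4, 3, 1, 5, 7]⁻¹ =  [1, 6, 3, 5, 4, 7, 2, 8, 0]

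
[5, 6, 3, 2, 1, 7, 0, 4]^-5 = [5, 6, 3, 2, 1, 7, 0, 4]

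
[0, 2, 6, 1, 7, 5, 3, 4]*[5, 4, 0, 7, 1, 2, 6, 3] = [5, 0, 6, 4, 3, 2, 7, 1]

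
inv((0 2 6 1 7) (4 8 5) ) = (0 7 1 6 2) (4 5 8) 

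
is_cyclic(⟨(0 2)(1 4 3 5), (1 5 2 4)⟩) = no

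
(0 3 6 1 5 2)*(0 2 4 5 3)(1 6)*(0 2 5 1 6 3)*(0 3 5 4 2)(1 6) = (1 3)(2 4 6 5)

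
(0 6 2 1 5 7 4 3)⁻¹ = (0 3 4 7 5 1 2 6)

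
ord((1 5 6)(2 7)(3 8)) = 6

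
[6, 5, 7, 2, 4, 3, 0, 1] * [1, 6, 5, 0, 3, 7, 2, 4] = [2, 7, 4, 5, 3, 0, 1, 6]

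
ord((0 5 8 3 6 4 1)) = 7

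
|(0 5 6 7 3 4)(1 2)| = 6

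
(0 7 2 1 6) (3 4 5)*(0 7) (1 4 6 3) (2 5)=(1 3 6 7 5) (2 4) 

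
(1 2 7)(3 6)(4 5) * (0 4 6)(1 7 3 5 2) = (0 4 2 3)(5 6)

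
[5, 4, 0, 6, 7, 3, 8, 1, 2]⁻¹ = [2, 7, 8, 5, 1, 0, 3, 4, 6]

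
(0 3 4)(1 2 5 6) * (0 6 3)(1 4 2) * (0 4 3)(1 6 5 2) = (0 4 5)(1 6 3)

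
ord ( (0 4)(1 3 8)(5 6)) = 6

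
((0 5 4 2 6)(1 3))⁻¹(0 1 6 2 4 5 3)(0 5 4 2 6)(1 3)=(0 6 2 4 1 5 3)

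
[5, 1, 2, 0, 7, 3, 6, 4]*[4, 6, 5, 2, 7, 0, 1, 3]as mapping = [0→0, 1→6, 2→5, 3→4, 4→3, 5→2, 6→1, 7→7]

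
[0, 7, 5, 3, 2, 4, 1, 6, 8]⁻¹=[0, 6, 4, 3, 5, 2, 7, 1, 8]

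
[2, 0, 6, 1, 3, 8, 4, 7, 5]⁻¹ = [1, 3, 0, 4, 6, 8, 2, 7, 5]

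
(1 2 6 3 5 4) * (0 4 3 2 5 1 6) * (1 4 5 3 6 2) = (0 5 6 1 3 4 2)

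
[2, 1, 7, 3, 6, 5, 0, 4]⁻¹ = [6, 1, 0, 3, 7, 5, 4, 2]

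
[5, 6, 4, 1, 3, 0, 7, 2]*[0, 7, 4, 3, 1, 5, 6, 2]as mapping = [0→5, 1→6, 2→1, 3→7, 4→3, 5→0, 6→2, 7→4]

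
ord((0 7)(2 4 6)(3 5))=6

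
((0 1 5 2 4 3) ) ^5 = (0 3 4 2 5 1) 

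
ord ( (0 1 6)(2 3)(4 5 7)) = 6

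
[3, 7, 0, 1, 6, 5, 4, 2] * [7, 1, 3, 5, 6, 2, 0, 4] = [5, 4, 7, 1, 0, 2, 6, 3]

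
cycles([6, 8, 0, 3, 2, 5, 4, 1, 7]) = (0 6 4 2)(1 8 7)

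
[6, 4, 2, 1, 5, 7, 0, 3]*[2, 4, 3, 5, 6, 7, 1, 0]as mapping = [0→1, 1→6, 2→3, 3→4, 4→7, 5→0, 6→2, 7→5]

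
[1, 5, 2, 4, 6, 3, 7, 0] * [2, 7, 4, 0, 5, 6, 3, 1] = [7, 6, 4, 5, 3, 0, 1, 2]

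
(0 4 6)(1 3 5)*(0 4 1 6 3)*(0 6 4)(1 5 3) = (0 5 4 1 6)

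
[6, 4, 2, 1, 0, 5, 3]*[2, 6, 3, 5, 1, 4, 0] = [0, 1, 3, 6, 2, 4, 5]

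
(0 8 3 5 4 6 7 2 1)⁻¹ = (0 1 2 7 6 4 5 3 8)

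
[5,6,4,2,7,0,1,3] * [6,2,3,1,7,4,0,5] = [4,0,7,3,5,6,2,1]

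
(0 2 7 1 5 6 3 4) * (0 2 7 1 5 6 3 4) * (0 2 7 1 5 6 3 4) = (0 1 3 2 5 4 7 6)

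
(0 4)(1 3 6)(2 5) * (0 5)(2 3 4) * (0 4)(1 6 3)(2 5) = (0 5 1)(2 4)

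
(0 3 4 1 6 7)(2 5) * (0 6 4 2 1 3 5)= (0 5 1 4 3 2)(6 7)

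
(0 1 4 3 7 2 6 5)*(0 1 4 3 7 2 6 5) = (0 4 7 6)(1 3 2 5)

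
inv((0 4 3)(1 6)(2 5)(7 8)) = (0 3 4)(1 6)(2 5)(7 8)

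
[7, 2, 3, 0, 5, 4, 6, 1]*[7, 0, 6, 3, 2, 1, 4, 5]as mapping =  [0→5, 1→6, 2→3, 3→7, 4→1, 5→2, 6→4, 7→0]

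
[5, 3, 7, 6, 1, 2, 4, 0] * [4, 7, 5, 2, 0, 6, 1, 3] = [6, 2, 3, 1, 7, 5, 0, 4]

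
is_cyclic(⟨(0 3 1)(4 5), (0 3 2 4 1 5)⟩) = no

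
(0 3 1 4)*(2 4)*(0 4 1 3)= (1 2)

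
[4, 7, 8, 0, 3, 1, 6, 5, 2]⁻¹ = [3, 5, 8, 4, 0, 7, 6, 1, 2]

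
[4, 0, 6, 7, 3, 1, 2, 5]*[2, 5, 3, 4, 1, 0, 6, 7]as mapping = [0→1, 1→2, 2→6, 3→7, 4→4, 5→5, 6→3, 7→0]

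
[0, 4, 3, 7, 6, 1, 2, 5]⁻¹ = [0, 5, 6, 2, 1, 7, 4, 3]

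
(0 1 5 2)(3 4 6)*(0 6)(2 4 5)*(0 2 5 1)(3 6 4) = (1 5 3)(2 4)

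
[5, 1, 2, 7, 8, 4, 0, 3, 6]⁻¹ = [6, 1, 2, 7, 5, 0, 8, 3, 4]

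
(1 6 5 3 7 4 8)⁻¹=(1 8 4 7 3 5 6)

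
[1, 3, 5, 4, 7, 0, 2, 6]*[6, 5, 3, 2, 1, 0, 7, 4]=[5, 2, 0, 1, 4, 6, 3, 7]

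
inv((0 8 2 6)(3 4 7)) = (0 6 2 8)(3 7 4)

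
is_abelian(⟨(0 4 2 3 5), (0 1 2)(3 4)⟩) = no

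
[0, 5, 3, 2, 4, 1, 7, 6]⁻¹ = [0, 5, 3, 2, 4, 1, 7, 6]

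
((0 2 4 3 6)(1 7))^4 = (0 6 3 4 2)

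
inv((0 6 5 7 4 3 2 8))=(0 8 2 3 4 7 5 6)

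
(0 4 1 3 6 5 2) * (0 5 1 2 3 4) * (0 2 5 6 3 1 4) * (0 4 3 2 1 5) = (0 1 4)(2 6 3)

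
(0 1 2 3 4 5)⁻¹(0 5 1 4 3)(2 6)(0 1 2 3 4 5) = (0 2 5 4 1)(3 6)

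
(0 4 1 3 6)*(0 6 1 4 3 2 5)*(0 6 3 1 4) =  (0 1 2 5 6 3 4)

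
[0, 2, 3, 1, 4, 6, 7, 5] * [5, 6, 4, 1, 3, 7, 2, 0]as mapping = [0→5, 1→4, 2→1, 3→6, 4→3, 5→2, 6→0, 7→7]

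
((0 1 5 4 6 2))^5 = (0 2 6 4 5 1)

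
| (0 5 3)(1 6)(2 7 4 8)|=12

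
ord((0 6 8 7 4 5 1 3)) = 8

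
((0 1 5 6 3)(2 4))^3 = (0 6 1 3 5)(2 4)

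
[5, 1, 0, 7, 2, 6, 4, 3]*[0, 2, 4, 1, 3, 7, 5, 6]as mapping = [0→7, 1→2, 2→0, 3→6, 4→4, 5→5, 6→3, 7→1]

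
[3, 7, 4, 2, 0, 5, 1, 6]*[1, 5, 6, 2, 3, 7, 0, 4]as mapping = [0→2, 1→4, 2→3, 3→6, 4→1, 5→7, 6→5, 7→0]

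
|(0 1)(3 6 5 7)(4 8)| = 4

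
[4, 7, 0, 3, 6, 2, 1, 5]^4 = [7, 0, 1, 3, 5, 6, 2, 4]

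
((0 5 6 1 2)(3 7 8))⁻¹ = (0 2 1 6 5)(3 8 7)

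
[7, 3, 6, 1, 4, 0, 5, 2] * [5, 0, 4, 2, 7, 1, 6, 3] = [3, 2, 6, 0, 7, 5, 1, 4]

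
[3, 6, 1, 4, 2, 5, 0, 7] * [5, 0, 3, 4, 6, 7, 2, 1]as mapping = [0→4, 1→2, 2→0, 3→6, 4→3, 5→7, 6→5, 7→1]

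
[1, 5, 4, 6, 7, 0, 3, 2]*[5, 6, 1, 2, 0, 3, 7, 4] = [6, 3, 0, 7, 4, 5, 2, 1]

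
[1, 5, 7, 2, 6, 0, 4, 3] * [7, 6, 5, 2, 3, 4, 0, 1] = [6, 4, 1, 5, 0, 7, 3, 2]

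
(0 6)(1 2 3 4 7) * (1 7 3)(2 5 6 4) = (0 4 3 2 1 5 6)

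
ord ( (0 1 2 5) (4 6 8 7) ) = 4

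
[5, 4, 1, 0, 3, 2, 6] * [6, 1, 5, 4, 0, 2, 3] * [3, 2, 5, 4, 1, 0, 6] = [5, 3, 2, 6, 1, 0, 4]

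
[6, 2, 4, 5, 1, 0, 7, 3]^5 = [0, 4, 1, 3, 2, 5, 6, 7]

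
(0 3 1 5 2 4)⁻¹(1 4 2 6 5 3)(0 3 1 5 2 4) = (0 4 6 2 1 5)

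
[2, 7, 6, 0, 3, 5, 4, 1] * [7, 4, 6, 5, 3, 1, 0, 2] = [6, 2, 0, 7, 5, 1, 3, 4]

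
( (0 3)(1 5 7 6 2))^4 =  (1 2 6 7 5)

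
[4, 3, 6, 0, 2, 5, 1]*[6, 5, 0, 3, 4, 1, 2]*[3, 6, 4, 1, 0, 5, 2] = [0, 1, 4, 2, 3, 6, 5]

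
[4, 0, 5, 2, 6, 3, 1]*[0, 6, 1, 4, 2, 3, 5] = [2, 0, 3, 1, 5, 4, 6]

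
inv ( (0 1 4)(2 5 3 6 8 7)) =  (0 4 1)(2 7 8 6 3 5)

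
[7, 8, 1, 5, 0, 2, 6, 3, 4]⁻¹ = [4, 2, 5, 7, 8, 3, 6, 0, 1]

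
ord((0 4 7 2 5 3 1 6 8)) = 9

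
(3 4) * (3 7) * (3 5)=(3 4 7 5)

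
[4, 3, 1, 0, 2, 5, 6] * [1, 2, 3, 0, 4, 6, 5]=[4, 0, 2, 1, 3, 6, 5]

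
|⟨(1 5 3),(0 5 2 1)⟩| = 120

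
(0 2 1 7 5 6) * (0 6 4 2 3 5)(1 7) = (0 3 5 4 2 7)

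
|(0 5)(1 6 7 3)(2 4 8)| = 12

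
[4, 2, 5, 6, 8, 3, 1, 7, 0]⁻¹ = [8, 6, 1, 5, 0, 2, 3, 7, 4]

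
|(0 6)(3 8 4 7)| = 4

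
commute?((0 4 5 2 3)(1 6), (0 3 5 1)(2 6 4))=no:(0 4 5 2 3)(1 6)*(0 3 5 1)(2 6 4)=(0 2 5 6)(1 4), (0 3 5 1)(2 6 4)*(0 4 5 2 3)(1 6)=(1 4 3 2)(5 6)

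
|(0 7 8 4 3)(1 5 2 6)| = 20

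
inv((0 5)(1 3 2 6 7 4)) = (0 5)(1 4 7 6 2 3)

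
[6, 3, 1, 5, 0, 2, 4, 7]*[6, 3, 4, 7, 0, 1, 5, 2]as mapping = [0→5, 1→7, 2→3, 3→1, 4→6, 5→4, 6→0, 7→2]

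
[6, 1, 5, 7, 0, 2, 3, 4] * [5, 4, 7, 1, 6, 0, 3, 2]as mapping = [0→3, 1→4, 2→0, 3→2, 4→5, 5→7, 6→1, 7→6]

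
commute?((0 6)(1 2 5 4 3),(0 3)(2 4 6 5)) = no:(0 6)(1 2 5 4 3)*(0 3)(2 4 6 5) = (0 5 6 3 1 4),(0 3)(2 4 6 5)*(0 6)(1 2 5 4 3) = (0 1 2 3 6 4)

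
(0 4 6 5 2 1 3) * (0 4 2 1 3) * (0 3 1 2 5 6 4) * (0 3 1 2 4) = (0 5 4)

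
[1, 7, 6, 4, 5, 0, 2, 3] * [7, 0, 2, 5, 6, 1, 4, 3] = [0, 3, 4, 6, 1, 7, 2, 5]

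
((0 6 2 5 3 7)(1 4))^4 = (0 3 2)(5 6 7)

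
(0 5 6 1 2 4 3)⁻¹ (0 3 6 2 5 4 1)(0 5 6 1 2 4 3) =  (0 1 4 6 3 2 5)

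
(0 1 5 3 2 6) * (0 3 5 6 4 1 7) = (0 7)(1 6 3 2 4)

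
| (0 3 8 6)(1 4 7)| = 12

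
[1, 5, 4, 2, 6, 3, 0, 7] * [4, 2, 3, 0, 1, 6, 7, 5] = [2, 6, 1, 3, 7, 0, 4, 5]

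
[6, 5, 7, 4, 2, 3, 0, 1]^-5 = [6, 5, 7, 4, 2, 3, 0, 1]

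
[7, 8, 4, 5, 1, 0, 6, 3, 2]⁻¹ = [5, 4, 8, 7, 2, 3, 6, 0, 1]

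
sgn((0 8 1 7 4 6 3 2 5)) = 1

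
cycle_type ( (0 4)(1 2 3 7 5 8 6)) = 2.7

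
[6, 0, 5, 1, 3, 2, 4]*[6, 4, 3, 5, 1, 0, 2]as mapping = [0→2, 1→6, 2→0, 3→4, 4→5, 5→3, 6→1]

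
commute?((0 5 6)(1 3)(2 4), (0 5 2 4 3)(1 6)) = no:(0 5 6)(1 3)(2 4)*(0 5 2 4 3)(1 6) = (0 2 3 6 5 1), (0 5 2 4 3)(1 6)*(0 5 6)(1 3)(2 4) = (0 6 3 5 4 1)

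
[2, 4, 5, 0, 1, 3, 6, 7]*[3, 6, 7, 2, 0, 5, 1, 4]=[7, 0, 5, 3, 6, 2, 1, 4]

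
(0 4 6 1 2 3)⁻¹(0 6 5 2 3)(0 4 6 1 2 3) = (0 4 1 5 3)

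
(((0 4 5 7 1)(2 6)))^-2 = (0 7 4 1 5)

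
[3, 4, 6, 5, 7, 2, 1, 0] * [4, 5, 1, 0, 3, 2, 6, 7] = [0, 3, 6, 2, 7, 1, 5, 4]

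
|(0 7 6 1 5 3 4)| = 7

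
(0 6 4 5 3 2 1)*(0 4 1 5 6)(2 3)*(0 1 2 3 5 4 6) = (0 1 6 2 4)(3 5)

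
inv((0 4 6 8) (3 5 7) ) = (0 8 6 4) (3 7 5) 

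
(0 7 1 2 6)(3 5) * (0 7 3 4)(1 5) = (0 3 1 2 6 7 5 4)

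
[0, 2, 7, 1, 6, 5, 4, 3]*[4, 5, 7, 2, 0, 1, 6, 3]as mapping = [0→4, 1→7, 2→3, 3→5, 4→6, 5→1, 6→0, 7→2]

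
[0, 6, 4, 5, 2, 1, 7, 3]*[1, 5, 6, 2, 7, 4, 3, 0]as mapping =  [0→1, 1→3, 2→7, 3→4, 4→6, 5→5, 6→0, 7→2]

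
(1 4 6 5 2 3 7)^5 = (1 3 5 4 7 2 6)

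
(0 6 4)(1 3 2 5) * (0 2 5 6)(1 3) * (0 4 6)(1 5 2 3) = (0 4 3 2)(1 5)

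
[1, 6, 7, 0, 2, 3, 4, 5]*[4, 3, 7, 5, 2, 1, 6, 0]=[3, 6, 0, 4, 7, 5, 2, 1]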